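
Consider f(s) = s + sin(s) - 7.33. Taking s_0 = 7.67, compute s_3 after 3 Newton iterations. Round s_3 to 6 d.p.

6.819241

f'(s) = 1 + cos(s)
s_0 = 7.670000: f = 1.323123, f' = 1.182945 → s_1 = 7.670000 - (1.323123)/(1.182945) = 6.551501
s_1 = 6.551501: f = -0.513391, f' = 1.964219 → s_2 = 6.551501 - (-0.513391)/(1.964219) = 6.812873
s_2 = 6.812873: f = -0.011864, f' = 1.862965 → s_3 = 6.812873 - (-0.011864)/(1.862965) = 6.819241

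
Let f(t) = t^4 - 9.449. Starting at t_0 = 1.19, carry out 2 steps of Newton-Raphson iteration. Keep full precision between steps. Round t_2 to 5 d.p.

f'(t) = 4t^3
t_0 = 1.190000: f = -7.443661, f' = 6.740636 → t_1 = 1.190000 - (-7.443661)/(6.740636) = 2.294297
t_1 = 2.294297: f = 18.258553, f' = 48.306839 → t_2 = 2.294297 - (18.258553)/(48.306839) = 1.916326

1.91633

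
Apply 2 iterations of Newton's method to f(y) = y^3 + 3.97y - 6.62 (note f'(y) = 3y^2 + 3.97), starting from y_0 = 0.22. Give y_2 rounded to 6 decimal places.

1.275217

y_0 = 0.220000: f = -5.735952, f' = 4.115200 → y_1 = 0.220000 - (-5.735952)/(4.115200) = 1.613845
y_1 = 1.613845: f = 3.990220, f' = 11.783490 → y_2 = 1.613845 - (3.990220)/(11.783490) = 1.275217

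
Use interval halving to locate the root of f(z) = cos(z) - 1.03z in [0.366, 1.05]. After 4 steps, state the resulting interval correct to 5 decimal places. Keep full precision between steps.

f(0.366000) = 0.556786, f(1.050000) = -0.583929 (opposite signs)
step 1: m = 0.708000, f(m) = 0.030424 > 0 → root in [0.708000, 1.050000]
step 2: m = 0.879000, f(m) = -0.267448 < 0 → root in [0.708000, 0.879000]
step 3: m = 0.793500, f(m) = -0.115950 < 0 → root in [0.708000, 0.793500]
step 4: m = 0.750750, f(m) = -0.042095 < 0 → root in [0.708000, 0.750750]

[0.70800, 0.75075]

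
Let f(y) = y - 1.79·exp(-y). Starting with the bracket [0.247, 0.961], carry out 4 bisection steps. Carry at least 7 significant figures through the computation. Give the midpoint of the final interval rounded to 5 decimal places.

f(0.247000) = -1.151242, f(0.961000) = 0.276307 (opposite signs)
step 1: m = 0.604000, f(m) = -0.374451 < 0 → root in [0.604000, 0.961000]
step 2: m = 0.782500, f(m) = -0.035998 < 0 → root in [0.782500, 0.961000]
step 3: m = 0.871750, f(m) = 0.123138 > 0 → root in [0.782500, 0.871750]
step 4: m = 0.827125, f(m) = 0.044350 > 0 → root in [0.782500, 0.827125]
Midpoint of [0.782500, 0.827125] = 0.804812

0.80481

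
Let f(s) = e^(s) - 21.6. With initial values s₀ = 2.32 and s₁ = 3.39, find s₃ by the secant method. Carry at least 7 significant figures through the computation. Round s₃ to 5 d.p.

f(s_0) = -11.424326, f(s_1) = 8.065952
s_2 = 3.390000 - (8.065952)·(3.390000 - 2.320000)/(8.065952 - (-11.424326)) = 2.947186; f(s_2) = -2.547736
s_3 = 2.947186 - (-2.547736)·(2.947186 - 3.390000)/(-2.547736 - (8.065952)) = 3.053480; f(s_3) = -0.411044

3.05348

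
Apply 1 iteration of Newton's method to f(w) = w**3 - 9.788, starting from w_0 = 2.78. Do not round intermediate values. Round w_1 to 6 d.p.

f'(w) = 3w**2
w_0 = 2.780000: f = 11.696952, f' = 23.185200 → w_1 = 2.780000 - (11.696952)/(23.185200) = 2.275499

2.275499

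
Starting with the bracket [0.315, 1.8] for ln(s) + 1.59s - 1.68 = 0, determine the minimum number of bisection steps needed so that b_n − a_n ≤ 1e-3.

11

Initial width b − a = 1.8 − 0.315 = 1.485000.
After n steps the width is (b−a)/2^n; need (b−a)/2^n ≤ 1e-3.
So n ≥ log₂(1.485000/1e-3) = log₂(1485.0000) ≈ 10.5362.
Hence n = 11.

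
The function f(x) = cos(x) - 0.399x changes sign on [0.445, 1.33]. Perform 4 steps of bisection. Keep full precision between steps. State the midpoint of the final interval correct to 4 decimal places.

1.1364

f(0.445000) = 0.725056, f(1.330000) = -0.292194 (opposite signs)
step 1: m = 0.887500, f(m) = 0.277240 > 0 → root in [0.887500, 1.330000]
step 2: m = 1.108750, f(m) = 0.003390 > 0 → root in [1.108750, 1.330000]
step 3: m = 1.219375, f(m) = -0.142298 < 0 → root in [1.108750, 1.219375]
step 4: m = 1.164062, f(m) = -0.068849 < 0 → root in [1.108750, 1.164062]
Midpoint of [1.108750, 1.164062] = 1.136406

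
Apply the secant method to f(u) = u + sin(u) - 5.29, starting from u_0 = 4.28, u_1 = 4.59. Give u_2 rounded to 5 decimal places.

f(u_0) = -1.917967, f(u_1) = -1.692520
u_2 = 4.590000 - (-1.692520)·(4.590000 - 4.280000)/(-1.692520 - (-1.917967)) = 6.917288; f(u_2) = 2.219743

6.91729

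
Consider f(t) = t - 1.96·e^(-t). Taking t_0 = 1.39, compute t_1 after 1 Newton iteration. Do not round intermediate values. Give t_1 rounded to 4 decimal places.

0.7840

f'(t) = 1 + 1.96·e^(-t)
t_0 = 1.390000: f = 0.901812, f' = 1.488188 → t_1 = 1.390000 - (0.901812)/(1.488188) = 0.784020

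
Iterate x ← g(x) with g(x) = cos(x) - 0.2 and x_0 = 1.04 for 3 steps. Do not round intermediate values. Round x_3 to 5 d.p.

0.52931

x_1 = g(1.040000) = 0.306220
x_2 = g(0.306220) = 0.753480
x_3 = g(0.753480) = 0.529312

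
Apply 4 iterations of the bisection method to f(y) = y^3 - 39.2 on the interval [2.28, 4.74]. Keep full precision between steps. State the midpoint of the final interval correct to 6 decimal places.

f(2.280000) = -27.347648, f(4.740000) = 67.296424 (opposite signs)
step 1: m = 3.510000, f(m) = 4.043551 > 0 → root in [2.280000, 3.510000]
step 2: m = 2.895000, f(m) = -14.936933 < 0 → root in [2.895000, 3.510000]
step 3: m = 3.202500, f(m) = -6.355140 < 0 → root in [3.202500, 3.510000]
step 4: m = 3.356250, f(m) = -1.393810 < 0 → root in [3.356250, 3.510000]
Midpoint of [3.356250, 3.510000] = 3.433125

3.433125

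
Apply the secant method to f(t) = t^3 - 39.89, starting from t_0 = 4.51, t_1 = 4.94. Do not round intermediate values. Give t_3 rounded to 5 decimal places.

3.52044

f(t_0) = 51.843851, f(t_1) = 80.663784
t_2 = 4.940000 - (80.663784)·(4.940000 - 4.510000)/(80.663784 - (51.843851)) = 3.736478; f(t_2) = 12.275965
t_3 = 3.736478 - (12.275965)·(3.736478 - 4.940000)/(12.275965 - (80.663784)) = 3.520439; f(t_3) = 3.740546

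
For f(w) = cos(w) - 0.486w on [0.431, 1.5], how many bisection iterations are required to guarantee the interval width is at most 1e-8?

27

Initial width b − a = 1.5 − 0.431 = 1.069000.
After n steps the width is (b−a)/2^n; need (b−a)/2^n ≤ 1e-8.
So n ≥ log₂(1.069000/1e-8) = log₂(106900000.0000) ≈ 26.6717.
Hence n = 27.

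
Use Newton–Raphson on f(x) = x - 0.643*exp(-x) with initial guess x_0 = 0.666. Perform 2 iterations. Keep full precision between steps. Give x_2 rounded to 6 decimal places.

Newton update: x ← x − f(x)/f'(x).
f'(x) = 1 + 0.643*exp(-x)
x_0 = 0.666000: f = 0.335653, f' = 1.330347 → x_1 = 0.666000 - (0.335653)/(1.330347) = 0.413695
x_1 = 0.413695: f = -0.011458, f' = 1.425153 → x_2 = 0.413695 - (-0.011458)/(1.425153) = 0.421735

0.421735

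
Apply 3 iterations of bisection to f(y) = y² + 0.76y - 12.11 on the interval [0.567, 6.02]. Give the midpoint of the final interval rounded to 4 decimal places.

2.9527

f(0.567000) = -11.357591, f(6.020000) = 28.705600 (opposite signs)
step 1: m = 3.293500, f(m) = 1.240202 > 0 → root in [0.567000, 3.293500]
step 2: m = 1.930250, f(m) = -6.917145 < 0 → root in [1.930250, 3.293500]
step 3: m = 2.611875, f(m) = -3.303084 < 0 → root in [2.611875, 3.293500]
Midpoint of [2.611875, 3.293500] = 2.952687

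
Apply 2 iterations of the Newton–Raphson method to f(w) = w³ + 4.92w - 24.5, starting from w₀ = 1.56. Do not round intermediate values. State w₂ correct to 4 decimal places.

f'(w) = 3w² + 4.92
w_0 = 1.560000: f = -13.028384, f' = 12.220800 → w_1 = 1.560000 - (-13.028384)/(12.220800) = 2.626083
w_1 = 2.626083: f = 6.530609, f' = 25.608932 → w_2 = 2.626083 - (6.530609)/(25.608932) = 2.371070

2.3711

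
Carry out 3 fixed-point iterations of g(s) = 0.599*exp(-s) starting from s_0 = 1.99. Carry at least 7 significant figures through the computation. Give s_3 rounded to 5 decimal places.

0.34493

s_1 = g(1.990000) = 0.081881
s_2 = g(0.081881) = 0.551908
s_3 = g(0.551908) = 0.344934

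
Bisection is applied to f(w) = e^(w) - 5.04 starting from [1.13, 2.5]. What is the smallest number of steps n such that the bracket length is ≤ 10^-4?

Initial width b − a = 2.5 − 1.13 = 1.370000.
After n steps the width is (b−a)/2^n; need (b−a)/2^n ≤ 10^-4.
So n ≥ log₂(1.370000/10^-4) = log₂(13700.0000) ≈ 13.7419.
Hence n = 14.

14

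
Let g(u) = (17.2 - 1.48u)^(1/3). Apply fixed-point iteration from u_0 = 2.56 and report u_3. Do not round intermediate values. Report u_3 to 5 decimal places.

u_1 = g(2.560000) = 2.375869
u_2 = g(2.375869) = 2.391854
u_3 = g(2.391854) = 2.390475

2.39047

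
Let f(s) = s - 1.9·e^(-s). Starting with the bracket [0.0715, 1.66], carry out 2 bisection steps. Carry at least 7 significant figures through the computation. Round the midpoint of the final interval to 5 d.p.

0.66719

f(0.071500) = -1.697393, f(1.660000) = 1.298736 (opposite signs)
step 1: m = 0.865750, f(m) = 0.066352 > 0 → root in [0.071500, 0.865750]
step 2: m = 0.468625, f(m) = -0.720513 < 0 → root in [0.468625, 0.865750]
Midpoint of [0.468625, 0.865750] = 0.667187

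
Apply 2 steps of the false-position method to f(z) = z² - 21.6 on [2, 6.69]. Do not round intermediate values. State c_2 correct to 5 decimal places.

False-position update: c = (a·f(b) − b·f(a))/(f(b) − f(a)); replace the endpoint whose sign matches f(c).
f(2.000000) = -17.600000, f(6.690000) = 23.156100
step 1: c = 4.025316, f(c) = -5.396827 < 0 → new bracket [4.025316, 6.690000]
step 2: c = 4.528972, f(c) = -1.088414 < 0 → new bracket [4.528972, 6.690000]

4.52897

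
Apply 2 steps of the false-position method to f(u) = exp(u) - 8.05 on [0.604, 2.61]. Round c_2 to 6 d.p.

1.979021

False-position update: c = (a·f(b) − b·f(a))/(f(b) − f(a)); replace the endpoint whose sign matches f(c).
f(0.604000) = -6.220578, f(2.610000) = 5.549051
step 1: c = 1.664227, f(c) = -2.768410 < 0 → new bracket [1.664227, 2.610000]
step 2: c = 1.979021, f(c) = -0.814343 < 0 → new bracket [1.979021, 2.610000]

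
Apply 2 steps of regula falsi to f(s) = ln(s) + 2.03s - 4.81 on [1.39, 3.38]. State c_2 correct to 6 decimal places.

2.023886

f(1.390000) = -1.658996, f(3.380000) = 3.269276
step 1: c = 2.059890, f(c) = 0.094231 > 0 → new bracket [1.390000, 2.059890]
step 2: c = 2.023886, f(c) = 0.003508 > 0 → new bracket [1.390000, 2.023886]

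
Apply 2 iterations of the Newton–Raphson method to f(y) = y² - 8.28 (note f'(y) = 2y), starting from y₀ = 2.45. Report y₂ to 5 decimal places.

2.87774

y_0 = 2.450000: f = -2.277500, f' = 4.900000 → y_1 = 2.450000 - (-2.277500)/(4.900000) = 2.914796
y_1 = 2.914796: f = 0.216035, f' = 5.829592 → y_2 = 2.914796 - (0.216035)/(5.829592) = 2.877738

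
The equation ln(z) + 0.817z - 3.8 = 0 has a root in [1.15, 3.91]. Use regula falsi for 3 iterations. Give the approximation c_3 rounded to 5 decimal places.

3.22166

f(1.150000) = -2.720688, f(3.910000) = 0.758007
step 1: c = 3.308596, f(c) = 0.099647 > 0 → new bracket [1.150000, 3.308596]
step 2: c = 3.232329, f(c) = 0.014016 > 0 → new bracket [1.150000, 3.232329]
step 3: c = 3.221657, f(c) = 0.001989 > 0 → new bracket [1.150000, 3.221657]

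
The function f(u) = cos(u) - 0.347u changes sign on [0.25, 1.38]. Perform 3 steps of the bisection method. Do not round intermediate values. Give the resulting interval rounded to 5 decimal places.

f(0.250000) = 0.882162, f(1.380000) = -0.289219 (opposite signs)
step 1: m = 0.815000, f(m) = 0.403063 > 0 → root in [0.815000, 1.380000]
step 2: m = 1.097500, f(m) = 0.074990 > 0 → root in [1.097500, 1.380000]
step 3: m = 1.238750, f(m) = -0.103868 < 0 → root in [1.097500, 1.238750]

[1.09750, 1.23875]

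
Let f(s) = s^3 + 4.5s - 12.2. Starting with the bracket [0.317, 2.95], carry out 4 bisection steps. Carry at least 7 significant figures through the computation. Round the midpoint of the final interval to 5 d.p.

1.71578

f(0.317000) = -10.741645, f(2.950000) = 26.747375 (opposite signs)
step 1: m = 1.633500, f(m) = -0.490546 < 0 → root in [1.633500, 2.950000]
step 2: m = 2.291750, f(m) = 10.149417 > 0 → root in [1.633500, 2.291750]
step 3: m = 1.962625, f(m) = 4.191642 > 0 → root in [1.633500, 1.962625]
step 4: m = 1.798063, f(m) = 1.704469 > 0 → root in [1.633500, 1.798063]
Midpoint of [1.633500, 1.798063] = 1.715781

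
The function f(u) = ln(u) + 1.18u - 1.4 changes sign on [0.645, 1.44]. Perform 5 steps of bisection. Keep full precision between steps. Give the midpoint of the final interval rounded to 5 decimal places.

1.10461

f(0.645000) = -1.077405, f(1.440000) = 0.663843 (opposite signs)
step 1: m = 1.042500, f(m) = -0.128228 < 0 → root in [1.042500, 1.440000]
step 2: m = 1.241250, f(m) = 0.280794 > 0 → root in [1.042500, 1.241250]
step 3: m = 1.141875, f(m) = 0.080084 > 0 → root in [1.042500, 1.141875]
step 4: m = 1.092188, f(m) = -0.023036 < 0 → root in [1.092188, 1.141875]
step 5: m = 1.117031, f(m) = 0.028771 > 0 → root in [1.092188, 1.117031]
Midpoint of [1.092188, 1.117031] = 1.104609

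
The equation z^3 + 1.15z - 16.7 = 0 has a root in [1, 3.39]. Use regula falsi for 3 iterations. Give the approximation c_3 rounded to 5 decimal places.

f(1.000000) = -14.550000, f(3.390000) = 26.156719
step 1: c = 1.854269, f(c) = -8.192029 < 0 → new bracket [1.854269, 3.390000]
step 2: c = 2.220534, f(c) = -3.197433 < 0 → new bracket [2.220534, 3.390000]
step 3: c = 2.347920, f(c) = -1.056451 < 0 → new bracket [2.347920, 3.390000]

2.34792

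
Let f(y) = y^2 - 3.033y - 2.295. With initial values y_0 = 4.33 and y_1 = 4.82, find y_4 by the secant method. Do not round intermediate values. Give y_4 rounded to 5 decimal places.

3.66080

f(y_0) = 3.321010, f(y_1) = 6.318340
y_2 = 4.820000 - (6.318340)·(4.820000 - 4.330000)/(6.318340 - (3.321010)) = 3.787085; f(y_2) = 0.560785
y_3 = 3.787085 - (0.560785)·(3.787085 - 4.820000)/(0.560785 - (6.318340)) = 3.686479; f(y_3) = 0.114039
y_4 = 3.686479 - (0.114039)·(3.686479 - 3.787085)/(0.114039 - (0.560785)) = 3.660798; f(y_4) = 0.003243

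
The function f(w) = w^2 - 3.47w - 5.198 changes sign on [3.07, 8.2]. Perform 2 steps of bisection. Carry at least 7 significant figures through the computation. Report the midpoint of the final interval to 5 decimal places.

f(3.070000) = -6.426000, f(8.200000) = 33.588000 (opposite signs)
step 1: m = 5.635000, f(m) = 7.001775 > 0 → root in [3.070000, 5.635000]
step 2: m = 4.352500, f(m) = -1.356919 < 0 → root in [4.352500, 5.635000]
Midpoint of [4.352500, 5.635000] = 4.993750

4.99375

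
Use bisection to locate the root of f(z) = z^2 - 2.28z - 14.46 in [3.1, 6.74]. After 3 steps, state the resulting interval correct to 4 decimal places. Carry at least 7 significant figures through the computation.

f(3.100000) = -11.918000, f(6.740000) = 15.600400 (opposite signs)
step 1: m = 4.920000, f(m) = -1.471200 < 0 → root in [4.920000, 6.740000]
step 2: m = 5.830000, f(m) = 6.236500 > 0 → root in [4.920000, 5.830000]
step 3: m = 5.375000, f(m) = 2.175625 > 0 → root in [4.920000, 5.375000]

[4.9200, 5.3750]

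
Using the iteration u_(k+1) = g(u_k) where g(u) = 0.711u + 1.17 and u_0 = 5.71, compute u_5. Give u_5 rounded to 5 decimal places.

u_1 = g(5.710000) = 5.229810
u_2 = g(5.229810) = 4.888395
u_3 = g(4.888395) = 4.645649
u_4 = g(4.645649) = 4.473056
u_5 = g(4.473056) = 4.350343

4.35034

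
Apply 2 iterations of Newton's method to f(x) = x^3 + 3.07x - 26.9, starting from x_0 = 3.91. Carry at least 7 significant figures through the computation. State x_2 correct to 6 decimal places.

2.689075

f'(x) = 3x^2 + 3.07
x_0 = 3.910000: f = 44.880171, f' = 48.934300 → x_1 = 3.910000 - (44.880171)/(48.934300) = 2.992848
x_1 = 2.992848: f = 9.095412, f' = 29.941425 → x_2 = 2.992848 - (9.095412)/(29.941425) = 2.689075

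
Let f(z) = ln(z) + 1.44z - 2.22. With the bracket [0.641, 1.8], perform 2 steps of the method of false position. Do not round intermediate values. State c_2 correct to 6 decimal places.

f(0.641000) = -1.741686, f(1.800000) = 0.959787
step 1: c = 1.388227, f(c) = 0.107075 > 0 → new bracket [0.641000, 1.388227]
step 2: c = 1.344950, f(c) = 0.013085 > 0 → new bracket [0.641000, 1.344950]

1.344950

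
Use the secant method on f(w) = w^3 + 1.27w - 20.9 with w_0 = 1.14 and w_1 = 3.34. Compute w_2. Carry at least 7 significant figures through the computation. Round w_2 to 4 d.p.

2.1650

Secant update: w_(k+1) = w_k − f(w_k)·(w_k − w_(k-1))/(f(w_k) − f(w_(k-1))).
f(w_0) = -17.970656, f(w_1) = 20.601504
w_2 = 3.340000 - (20.601504)·(3.340000 - 1.140000)/(20.601504 - (-17.970656)) = 2.164974; f(w_2) = -8.003014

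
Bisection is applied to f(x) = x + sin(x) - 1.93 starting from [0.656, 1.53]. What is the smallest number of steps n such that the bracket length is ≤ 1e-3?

Initial width b − a = 1.53 − 0.656 = 0.874000.
After n steps the width is (b−a)/2^n; need (b−a)/2^n ≤ 1e-3.
So n ≥ log₂(0.874000/1e-3) = log₂(874.0000) ≈ 9.7715.
Hence n = 10.

10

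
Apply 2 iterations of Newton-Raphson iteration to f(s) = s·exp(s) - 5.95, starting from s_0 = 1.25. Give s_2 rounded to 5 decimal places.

1.42790

f'(s) = (s + 1)·exp(s)
s_0 = 1.250000: f = -1.587071, f' = 7.853272 → s_1 = 1.250000 - (-1.587071)/(7.853272) = 1.452090
s_1 = 1.452090: f = 0.253382, f' = 10.475418 → s_2 = 1.452090 - (0.253382)/(10.475418) = 1.427902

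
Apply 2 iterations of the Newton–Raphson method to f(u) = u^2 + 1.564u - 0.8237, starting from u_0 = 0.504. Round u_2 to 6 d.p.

Newton update: u ← u − f(u)/f'(u).
f'(u) = 2u + 1.564
u_0 = 0.504000: f = 0.218572, f' = 2.572000 → u_1 = 0.504000 - (0.218572)/(2.572000) = 0.419019
u_1 = 0.419019: f = 0.007222, f' = 2.402037 → u_2 = 0.419019 - (0.007222)/(2.402037) = 0.416012

0.416012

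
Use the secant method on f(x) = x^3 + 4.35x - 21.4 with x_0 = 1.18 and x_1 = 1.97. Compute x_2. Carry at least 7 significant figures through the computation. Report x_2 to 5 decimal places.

f(x_0) = -14.623968, f(x_1) = -5.185127
x_2 = 1.970000 - (-5.185127)·(1.970000 - 1.180000)/(-5.185127 - (-14.623968)) = 2.403978; f(x_2) = 2.950160

2.40398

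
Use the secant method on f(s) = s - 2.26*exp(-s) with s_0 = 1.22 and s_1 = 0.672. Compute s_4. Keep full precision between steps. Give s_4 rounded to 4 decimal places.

Secant update: s_(k+1) = s_k − f(s_k)·(s_k − s_(k-1))/(f(s_k) − f(s_(k-1))).
f(s_0) = 0.552780, f(s_1) = -0.482151
s_2 = 0.672000 - (-0.482151)·(0.672000 - 1.220000)/(-0.482151 - (0.552780)) = 0.927301; f(s_2) = 0.033199
s_3 = 0.927301 - (0.033199)·(0.927301 - 0.672000)/(0.033199 - (-0.482151)) = 0.910854; f(s_3) = 0.001926
s_4 = 0.910854 - (0.001926)·(0.910854 - 0.927301)/(0.001926 - (0.033199)) = 0.909841; f(s_4) = -0.000008

0.9098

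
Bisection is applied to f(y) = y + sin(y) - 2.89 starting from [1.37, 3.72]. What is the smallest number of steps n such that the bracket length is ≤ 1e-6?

Initial width b − a = 3.72 − 1.37 = 2.350000.
After n steps the width is (b−a)/2^n; need (b−a)/2^n ≤ 1e-6.
So n ≥ log₂(2.350000/1e-6) = log₂(2350000.0000) ≈ 21.1642.
Hence n = 22.

22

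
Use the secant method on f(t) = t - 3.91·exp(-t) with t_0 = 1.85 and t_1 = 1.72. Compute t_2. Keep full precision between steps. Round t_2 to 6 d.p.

1.104352

Secant update: t_(k+1) = t_k − f(t_k)·(t_k − t_(k-1))/(f(t_k) − f(t_(k-1))).
f(t_0) = 1.235203, f(t_1) = 1.019851
t_2 = 1.720000 - (1.019851)·(1.720000 - 1.850000)/(1.019851 - (1.235203)) = 1.104352; f(t_2) = -0.191523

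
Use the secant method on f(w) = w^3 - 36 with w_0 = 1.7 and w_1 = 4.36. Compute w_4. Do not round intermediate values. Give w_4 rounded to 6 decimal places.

3.331291

f(w_0) = -31.087000, f(w_1) = 46.881856
w_2 = 4.360000 - (46.881856)·(4.360000 - 1.700000)/(46.881856 - (-31.087000)) = 2.760570; f(w_2) = -14.962398
w_3 = 2.760570 - (-14.962398)·(2.760570 - 4.360000)/(-14.962398 - (46.881856)) = 3.147531; f(w_3) = -4.817569
w_4 = 3.147531 - (-4.817569)·(3.147531 - 2.760570)/(-4.817569 - (-14.962398)) = 3.331291; f(w_4) = 0.968986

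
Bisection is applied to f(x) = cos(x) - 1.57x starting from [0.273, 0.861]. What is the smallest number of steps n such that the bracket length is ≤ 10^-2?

6

Initial width b − a = 0.861 − 0.273 = 0.588000.
After n steps the width is (b−a)/2^n; need (b−a)/2^n ≤ 10^-2.
So n ≥ log₂(0.588000/10^-2) = log₂(58.8000) ≈ 5.8777.
Hence n = 6.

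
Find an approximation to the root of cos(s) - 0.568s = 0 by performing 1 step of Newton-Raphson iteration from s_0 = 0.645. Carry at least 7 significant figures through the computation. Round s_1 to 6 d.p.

1.015117

f'(s) = -sin(s) - 0.568
s_0 = 0.645000: f = 0.432740, f' = -1.169198 → s_1 = 0.645000 - (0.432740)/(-1.169198) = 1.015117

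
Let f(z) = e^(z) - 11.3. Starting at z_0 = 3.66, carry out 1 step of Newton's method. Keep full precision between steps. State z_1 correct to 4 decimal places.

Newton update: z ← z − f(z)/f'(z).
f'(z) = e^(z)
z_0 = 3.660000: f = 27.561343, f' = 38.861343 → z_1 = 3.660000 - (27.561343)/(38.861343) = 2.950777

2.9508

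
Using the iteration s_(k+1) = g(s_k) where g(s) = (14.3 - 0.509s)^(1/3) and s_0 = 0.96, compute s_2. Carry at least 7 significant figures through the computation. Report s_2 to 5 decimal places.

s_1 = g(0.960000) = 2.399268
s_2 = g(2.399268) = 2.356074

2.35607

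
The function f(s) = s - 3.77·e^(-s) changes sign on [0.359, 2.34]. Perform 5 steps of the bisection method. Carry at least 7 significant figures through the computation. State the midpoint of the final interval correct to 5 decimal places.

1.19473

f(0.359000) = -2.273871, f(2.340000) = 1.976845 (opposite signs)
step 1: m = 1.349500, f(m) = 0.371675 > 0 → root in [0.359000, 1.349500]
step 2: m = 0.854250, f(m) = -0.750271 < 0 → root in [0.854250, 1.349500]
step 3: m = 1.101875, f(m) = -0.150698 < 0 → root in [1.101875, 1.349500]
step 4: m = 1.225687, f(m) = 0.118982 > 0 → root in [1.101875, 1.225687]
step 5: m = 1.163781, f(m) = -0.013601 < 0 → root in [1.163781, 1.225687]
Midpoint of [1.163781, 1.225687] = 1.194734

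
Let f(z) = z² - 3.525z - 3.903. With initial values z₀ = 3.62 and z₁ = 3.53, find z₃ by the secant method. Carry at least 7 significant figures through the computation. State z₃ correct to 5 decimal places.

4.37339

f(z_0) = -3.559100, f(z_1) = -3.885350
z_2 = 3.530000 - (-3.885350)·(3.530000 - 3.620000)/(-3.885350 - (-3.559100)) = 4.601821; f(z_2) = 1.052336
z_3 = 4.601821 - (1.052336)·(4.601821 - 3.530000)/(1.052336 - (-3.885350)) = 4.373391; f(z_3) = -0.192656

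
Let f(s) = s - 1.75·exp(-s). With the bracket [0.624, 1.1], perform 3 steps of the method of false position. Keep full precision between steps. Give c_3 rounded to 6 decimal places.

False-position update: c = (a·f(b) − b·f(a))/(f(b) − f(a)); replace the endpoint whose sign matches f(c).
f(0.624000) = -0.313645, f(1.100000) = 0.517476
step 1: c = 0.803631, f(c) = 0.020155 > 0 → new bracket [0.624000, 0.803631]
step 2: c = 0.792785, f(c) = 0.000765 > 0 → new bracket [0.624000, 0.792785]
step 3: c = 0.792374, f(c) = 0.000029 > 0 → new bracket [0.624000, 0.792374]

0.792374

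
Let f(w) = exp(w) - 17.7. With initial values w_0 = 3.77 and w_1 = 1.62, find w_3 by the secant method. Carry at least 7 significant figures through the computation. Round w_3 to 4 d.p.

3.3391

Secant update: w_(k+1) = w_k − f(w_k)·(w_k − w_(k-1))/(f(w_k) − f(w_(k-1))).
f(w_0) = 25.680065, f(w_1) = -12.646910
w_2 = 1.620000 - (-12.646910)·(1.620000 - 3.770000)/(-12.646910 - (25.680065)) = 2.329444; f(w_2) = -7.427768
w_3 = 2.329444 - (-7.427768)·(2.329444 - 1.620000)/(-7.427768 - (-12.646910)) = 3.339110; f(w_3) = 10.494021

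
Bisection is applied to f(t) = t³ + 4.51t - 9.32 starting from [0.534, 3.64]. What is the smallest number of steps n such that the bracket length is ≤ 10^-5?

Initial width b − a = 3.64 − 0.534 = 3.106000.
After n steps the width is (b−a)/2^n; need (b−a)/2^n ≤ 10^-5.
So n ≥ log₂(3.106000/10^-5) = log₂(310600.0000) ≈ 18.2447.
Hence n = 19.

19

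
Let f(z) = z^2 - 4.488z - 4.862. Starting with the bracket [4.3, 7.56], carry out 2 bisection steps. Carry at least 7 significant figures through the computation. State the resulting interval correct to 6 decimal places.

f(4.300000) = -5.670400, f(7.560000) = 18.362320 (opposite signs)
step 1: m = 5.930000, f(m) = 3.689060 > 0 → root in [4.300000, 5.930000]
step 2: m = 5.115000, f(m) = -1.654895 < 0 → root in [5.115000, 5.930000]

[5.115000, 5.930000]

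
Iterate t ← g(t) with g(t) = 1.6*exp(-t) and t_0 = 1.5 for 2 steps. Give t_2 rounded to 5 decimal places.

t_1 = g(1.500000) = 0.357008
t_2 = g(0.357008) = 1.119627

1.11963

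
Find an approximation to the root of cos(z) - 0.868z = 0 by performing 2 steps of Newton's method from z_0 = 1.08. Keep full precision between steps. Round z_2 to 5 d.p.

Newton update: z ← z − f(z)/f'(z).
f'(z) = -sin(z) - 0.868
z_0 = 1.080000: f = -0.466112, f' = -1.749958 → z_1 = 1.080000 - (-0.466112)/(-1.749958) = 0.813644
z_1 = 0.813644: f = -0.019389, f' = -1.594795 → z_2 = 0.813644 - (-0.019389)/(-1.594795) = 0.801487

0.80149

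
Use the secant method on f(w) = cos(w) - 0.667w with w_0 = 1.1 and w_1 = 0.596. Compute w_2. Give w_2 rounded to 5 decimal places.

0.90121

f(w_0) = -0.280104, f(w_1) = 0.430056
w_2 = 0.596000 - (0.430056)·(0.596000 - 1.100000)/(0.430056 - (-0.280104)) = 0.901210; f(w_2) = 0.019554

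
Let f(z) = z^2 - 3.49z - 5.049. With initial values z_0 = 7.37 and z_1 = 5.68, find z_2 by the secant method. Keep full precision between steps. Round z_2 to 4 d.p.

Secant update: z_(k+1) = z_k − f(z_k)·(z_k − z_(k-1))/(f(z_k) − f(z_(k-1))).
f(z_0) = 23.546600, f(z_1) = 7.390200
z_2 = 5.680000 - (7.390200)·(5.680000 - 7.370000)/(7.390200 - (23.546600)) = 4.906967; f(z_2) = 1.904007

4.9070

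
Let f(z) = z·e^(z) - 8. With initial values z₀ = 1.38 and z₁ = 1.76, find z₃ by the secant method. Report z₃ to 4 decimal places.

1.6033

Secant update: z_(k+1) = z_k − f(z_k)·(z_k − z_(k-1))/(f(z_k) − f(z_(k-1))).
f(z_0) = -2.514636, f(z_1) = 2.229890
z_2 = 1.760000 - (2.229890)·(1.760000 - 1.380000)/(2.229890 - (-2.514636)) = 1.581403; f(z_2) = -0.311579
z_3 = 1.581403 - (-0.311579)·(1.581403 - 1.760000)/(-0.311579 - (2.229890)) = 1.603299; f(z_3) = -0.032572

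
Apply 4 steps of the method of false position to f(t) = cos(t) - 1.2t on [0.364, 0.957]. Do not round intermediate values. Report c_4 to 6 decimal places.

f(0.364000) = 0.497680, f(0.957000) = -0.572425
step 1: c = 0.639790, f(c) = 0.034473 > 0 → new bracket [0.639790, 0.957000]
step 2: c = 0.657808, f(c) = 0.001964 > 0 → new bracket [0.657808, 0.957000]
step 3: c = 0.658831, f(c) = 0.000111 > 0 → new bracket [0.658831, 0.957000]
step 4: c = 0.658889, f(c) = 0.000006 > 0 → new bracket [0.658889, 0.957000]

0.658889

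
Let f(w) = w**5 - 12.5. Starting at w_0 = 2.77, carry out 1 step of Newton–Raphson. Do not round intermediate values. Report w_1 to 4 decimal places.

f'(w) = 5w**4
w_0 = 2.770000: f = 150.579303, f' = 294.366972 → w_1 = 2.770000 - (150.579303)/(294.366972) = 2.258464

2.2585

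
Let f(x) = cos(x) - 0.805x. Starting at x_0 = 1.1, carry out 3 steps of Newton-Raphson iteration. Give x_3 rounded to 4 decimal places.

Newton update: x ← x − f(x)/f'(x).
f'(x) = -sin(x) - 0.805
x_0 = 1.100000: f = -0.431904, f' = -1.696207 → x_1 = 1.100000 - (-0.431904)/(-1.696207) = 0.845371
x_1 = 0.845371: f = -0.017070, f' = -1.553217 → x_2 = 0.845371 - (-0.017070)/(-1.553217) = 0.834381
x_2 = 0.834381: f = -0.000040, f' = -1.545881 → x_3 = 0.834381 - (-0.000040)/(-1.545881) = 0.834355

0.8344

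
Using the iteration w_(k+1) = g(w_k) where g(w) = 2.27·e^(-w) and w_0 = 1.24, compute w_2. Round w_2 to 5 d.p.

w_1 = g(1.240000) = 0.656902
w_2 = g(0.656902) = 1.176893

1.17689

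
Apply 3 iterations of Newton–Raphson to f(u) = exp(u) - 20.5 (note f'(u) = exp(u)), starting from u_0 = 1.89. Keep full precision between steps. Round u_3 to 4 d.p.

3.0742

u_0 = 1.890000: f = -13.880631, f' = 6.619369 → u_1 = 1.890000 - (-13.880631)/(6.619369) = 3.986972
u_1 = 3.986972: f = 33.391463, f' = 53.891463 → u_2 = 3.986972 - (33.391463)/(53.891463) = 3.367366
u_2 = 3.367366: f = 8.502043, f' = 29.002043 → u_3 = 3.367366 - (8.502043)/(29.002043) = 3.074213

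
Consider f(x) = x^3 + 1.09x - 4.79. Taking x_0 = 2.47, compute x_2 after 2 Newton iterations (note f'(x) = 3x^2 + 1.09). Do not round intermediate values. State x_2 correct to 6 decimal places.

1.522419

x_0 = 2.470000: f = 12.971523, f' = 19.392700 → x_1 = 2.470000 - (12.971523)/(19.392700) = 1.801113
x_1 = 1.801113: f = 3.016039, f' = 10.822025 → x_2 = 1.801113 - (3.016039)/(10.822025) = 1.522419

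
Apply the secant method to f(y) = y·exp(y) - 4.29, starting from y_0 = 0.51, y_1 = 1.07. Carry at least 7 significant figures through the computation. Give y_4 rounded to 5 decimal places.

1.23943

f(y_0) = -3.440701, f(y_1) = -1.170544
y_2 = 1.070000 - (-1.170544)·(1.070000 - 0.510000)/(-1.170544 - (-3.440701)) = 1.358749; f(y_2) = 0.997326
y_3 = 1.358749 - (0.997326)·(1.358749 - 1.070000)/(0.997326 - (-1.170544)) = 1.225910; f(y_3) = -0.112998
y_4 = 1.225910 - (-0.112998)·(1.225910 - 1.358749)/(-0.112998 - (0.997326)) = 1.239429; f(y_4) = -0.009456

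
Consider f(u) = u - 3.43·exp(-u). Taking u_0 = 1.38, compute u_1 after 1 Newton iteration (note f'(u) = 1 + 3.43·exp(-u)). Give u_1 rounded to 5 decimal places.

1.10243

u_0 = 1.380000: f = 0.517086, f' = 1.862914 → u_1 = 1.380000 - (0.517086)/(1.862914) = 1.102432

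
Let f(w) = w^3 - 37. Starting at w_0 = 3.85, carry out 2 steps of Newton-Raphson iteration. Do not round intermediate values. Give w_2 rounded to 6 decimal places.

3.333515

Newton update: w ← w − f(w)/f'(w).
f'(w) = 3w^2
w_0 = 3.850000: f = 20.066625, f' = 44.467500 → w_1 = 3.850000 - (20.066625)/(44.467500) = 3.398735
w_1 = 3.398735: f = 2.260147, f' = 34.654199 → w_2 = 3.398735 - (2.260147)/(34.654199) = 3.333515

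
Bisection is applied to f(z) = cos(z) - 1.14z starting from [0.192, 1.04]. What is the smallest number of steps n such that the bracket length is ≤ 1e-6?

20

Initial width b − a = 1.04 − 0.192 = 0.848000.
After n steps the width is (b−a)/2^n; need (b−a)/2^n ≤ 1e-6.
So n ≥ log₂(0.848000/1e-6) = log₂(848000.0000) ≈ 19.6937.
Hence n = 20.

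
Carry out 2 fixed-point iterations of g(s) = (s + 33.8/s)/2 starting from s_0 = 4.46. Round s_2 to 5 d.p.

s_1 = g(4.460000) = 6.019238
s_2 = g(6.019238) = 5.817283

5.81728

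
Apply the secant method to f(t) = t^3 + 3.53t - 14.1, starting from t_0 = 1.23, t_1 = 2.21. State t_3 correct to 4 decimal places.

Secant update: t_(k+1) = t_k − f(t_k)·(t_k − t_(k-1))/(f(t_k) − f(t_(k-1))).
f(t_0) = -7.897233, f(t_1) = 4.495161
t_2 = 2.210000 - (4.495161)·(2.210000 - 1.230000)/(4.495161 - (-7.897233)) = 1.854519; f(t_2) = -1.175408
t_3 = 1.854519 - (-1.175408)·(1.854519 - 2.210000)/(-1.175408 - (4.495161)) = 1.928204; f(t_3) = -0.124433

1.9282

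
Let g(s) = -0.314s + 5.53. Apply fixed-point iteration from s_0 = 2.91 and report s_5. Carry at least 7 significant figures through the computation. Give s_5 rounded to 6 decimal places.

s_1 = g(2.910000) = 4.616260
s_2 = g(4.616260) = 4.080494
s_3 = g(4.080494) = 4.248725
s_4 = g(4.248725) = 4.195900
s_5 = g(4.195900) = 4.212487

4.212487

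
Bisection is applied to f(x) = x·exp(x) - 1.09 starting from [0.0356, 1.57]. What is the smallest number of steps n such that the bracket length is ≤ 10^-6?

21

Initial width b − a = 1.57 − 0.0356 = 1.534400.
After n steps the width is (b−a)/2^n; need (b−a)/2^n ≤ 10^-6.
So n ≥ log₂(1.534400/10^-6) = log₂(1534400.0000) ≈ 20.5492.
Hence n = 21.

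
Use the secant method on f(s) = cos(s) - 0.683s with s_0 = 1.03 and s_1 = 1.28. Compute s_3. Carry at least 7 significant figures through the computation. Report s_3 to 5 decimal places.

0.90514

f(s_0) = -0.188671, f(s_1) = -0.587525
s_2 = 1.280000 - (-0.587525)·(1.280000 - 1.030000)/(-0.587525 - (-0.188671)) = 0.911742; f(s_2) = -0.010350
s_3 = 0.911742 - (-0.010350)·(0.911742 - 1.280000)/(-0.010350 - (-0.587525)) = 0.905138; f(s_3) = -0.000632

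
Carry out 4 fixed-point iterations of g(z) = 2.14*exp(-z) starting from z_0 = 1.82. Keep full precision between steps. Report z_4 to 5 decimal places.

z_1 = g(1.820000) = 0.346735
z_2 = g(0.346735) = 1.512964
z_3 = g(1.512964) = 0.471348
z_4 = g(0.471348) = 1.335703

1.33570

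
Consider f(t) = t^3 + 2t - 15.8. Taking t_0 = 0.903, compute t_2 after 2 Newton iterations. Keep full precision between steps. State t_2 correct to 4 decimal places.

2.8145

f'(t) = 3t^2 + 2
t_0 = 0.903000: f = -13.257686, f' = 4.446227 → t_1 = 0.903000 - (-13.257686)/(4.446227) = 3.884783
t_1 = 3.884783: f = 50.596937, f' = 47.274625 → t_2 = 3.884783 - (50.596937)/(47.274625) = 2.814507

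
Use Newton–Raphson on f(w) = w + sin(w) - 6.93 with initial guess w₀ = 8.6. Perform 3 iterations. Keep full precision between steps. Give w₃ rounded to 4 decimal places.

8.6543

Newton update: w ← w − f(w)/f'(w).
f'(w) = 1 + cos(w)
w_0 = 8.600000: f = 2.404397, f' = 0.321280 → w_1 = 8.600000 - (2.404397)/(0.321280) = 1.116193
w_1 = 1.116193: f = -4.915371, f' = 1.439106 → w_2 = 1.116193 - (-4.915371)/(1.439106) = 4.531767
w_2 = 4.531767: f = -3.381965, f' = 0.820358 → w_3 = 4.531767 - (-3.381965)/(0.820358) = 8.654314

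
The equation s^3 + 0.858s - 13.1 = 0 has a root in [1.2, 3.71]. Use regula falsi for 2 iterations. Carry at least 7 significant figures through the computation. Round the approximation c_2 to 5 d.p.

f(1.200000) = -10.342400, f(3.710000) = 41.147991
step 1: c = 1.704161, f(c) = -6.688670 < 0 → new bracket [1.704161, 3.710000]
step 2: c = 1.984623, f(c) = -3.580299 < 0 → new bracket [1.984623, 3.710000]

1.98462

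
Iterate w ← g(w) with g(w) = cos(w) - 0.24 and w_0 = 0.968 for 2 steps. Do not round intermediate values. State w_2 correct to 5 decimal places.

0.70703

w_1 = g(0.968000) = 0.326948
w_2 = g(0.326948) = 0.707027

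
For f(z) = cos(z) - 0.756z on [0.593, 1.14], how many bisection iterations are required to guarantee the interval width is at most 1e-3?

Initial width b − a = 1.14 − 0.593 = 0.547000.
After n steps the width is (b−a)/2^n; need (b−a)/2^n ≤ 1e-3.
So n ≥ log₂(0.547000/1e-3) = log₂(547.0000) ≈ 9.0954.
Hence n = 10.

10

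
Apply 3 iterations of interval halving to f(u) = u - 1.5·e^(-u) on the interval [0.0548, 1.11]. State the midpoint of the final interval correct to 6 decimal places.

0.780250

f(0.054800) = -1.365212, f(1.110000) = 0.615662 (opposite signs)
step 1: m = 0.582400, f(m) = -0.255434 < 0 → root in [0.582400, 1.110000]
step 2: m = 0.846200, f(m) = 0.202637 > 0 → root in [0.582400, 0.846200]
step 3: m = 0.714300, f(m) = -0.020002 < 0 → root in [0.714300, 0.846200]
Midpoint of [0.714300, 0.846200] = 0.780250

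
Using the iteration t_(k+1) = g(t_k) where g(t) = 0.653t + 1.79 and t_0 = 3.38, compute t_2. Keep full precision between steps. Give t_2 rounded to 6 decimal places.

4.400132

t_1 = g(3.380000) = 3.997140
t_2 = g(3.997140) = 4.400132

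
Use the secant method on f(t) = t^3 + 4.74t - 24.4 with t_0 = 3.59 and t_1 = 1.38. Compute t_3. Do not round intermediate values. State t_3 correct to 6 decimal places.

Secant update: t_(k+1) = t_k − f(t_k)·(t_k − t_(k-1))/(f(t_k) − f(t_(k-1))).
f(t_0) = 38.884879, f(t_1) = -15.230728
t_2 = 1.380000 - (-15.230728)·(1.380000 - 3.590000)/(-15.230728 - (38.884879)) = 2.002000; f(t_2) = -6.886496
t_3 = 2.002000 - (-6.886496)·(2.002000 - 1.380000)/(-6.886496 - (-15.230728)) = 2.515337; f(t_3) = 3.437026

2.515337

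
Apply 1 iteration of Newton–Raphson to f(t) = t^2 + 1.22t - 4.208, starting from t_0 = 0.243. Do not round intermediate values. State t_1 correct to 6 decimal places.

2.501201

Newton update: t ← t − f(t)/f'(t).
f'(t) = 2t + 1.22
t_0 = 0.243000: f = -3.852491, f' = 1.706000 → t_1 = 0.243000 - (-3.852491)/(1.706000) = 2.501201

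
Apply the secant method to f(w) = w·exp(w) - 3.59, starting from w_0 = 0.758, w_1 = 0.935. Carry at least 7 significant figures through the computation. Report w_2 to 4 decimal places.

f(w_0) = -1.972425, f(w_1) = -1.208355
w_2 = 0.935000 - (-1.208355)·(0.935000 - 0.758000)/(-1.208355 - (-1.972425)) = 1.214921; f(w_2) = 0.504315

1.2149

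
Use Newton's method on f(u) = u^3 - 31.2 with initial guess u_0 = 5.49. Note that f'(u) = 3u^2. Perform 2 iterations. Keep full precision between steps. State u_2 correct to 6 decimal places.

Newton update: u ← u − f(u)/f'(u).
u_0 = 5.490000: f = 134.269149, f' = 90.420300 → u_1 = 5.490000 - (134.269149)/(90.420300) = 4.005055
u_1 = 4.005055: f = 33.042959, f' = 48.121403 → u_2 = 4.005055 - (33.042959)/(48.121403) = 3.318397

3.318397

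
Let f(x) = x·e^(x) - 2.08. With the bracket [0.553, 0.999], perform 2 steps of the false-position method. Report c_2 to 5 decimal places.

f(0.553000) = -1.118631, f(0.999000) = 0.632849
step 1: c = 0.837850, f(c) = -0.143399 < 0 → new bracket [0.837850, 0.999000]
step 2: c = 0.867620, f(c) = -0.013991 < 0 → new bracket [0.867620, 0.999000]

0.86762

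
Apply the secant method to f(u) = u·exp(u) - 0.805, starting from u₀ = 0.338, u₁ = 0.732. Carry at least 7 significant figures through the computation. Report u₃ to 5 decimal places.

0.48663

f(u_0) = -0.331077, f(u_1) = 0.717000
u_2 = 0.732000 - (0.717000)·(0.732000 - 0.338000)/(0.717000 - (-0.331077)) = 0.462461; f(u_2) = -0.070624
u_3 = 0.462461 - (-0.070624)·(0.462461 - 0.732000)/(-0.070624 - (0.717000)) = 0.486629; f(u_3) = -0.013340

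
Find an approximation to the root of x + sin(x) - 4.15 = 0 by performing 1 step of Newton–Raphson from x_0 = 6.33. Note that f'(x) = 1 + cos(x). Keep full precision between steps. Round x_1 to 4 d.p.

5.2160

x_0 = 6.330000: f = 2.226798, f' = 1.998904 → x_1 = 6.330000 - (2.226798)/(1.998904) = 5.215991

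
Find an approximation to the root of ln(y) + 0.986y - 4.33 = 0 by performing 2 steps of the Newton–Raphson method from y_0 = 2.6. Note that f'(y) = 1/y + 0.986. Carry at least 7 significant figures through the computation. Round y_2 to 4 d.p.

3.2090

Newton update: y ← y − f(y)/f'(y).
y_0 = 2.600000: f = -0.810889, f' = 1.370615 → y_1 = 2.600000 - (-0.810889)/(1.370615) = 3.191624
y_1 = 3.191624: f = -0.022529, f' = 1.299320 → y_2 = 3.191624 - (-0.022529)/(1.299320) = 3.208963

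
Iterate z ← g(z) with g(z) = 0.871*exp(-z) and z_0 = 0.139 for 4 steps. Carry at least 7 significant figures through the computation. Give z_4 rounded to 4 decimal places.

z_1 = g(0.139000) = 0.757969
z_2 = g(0.757969) = 0.408166
z_3 = g(0.408166) = 0.579101
z_4 = g(0.579101) = 0.488110

0.4881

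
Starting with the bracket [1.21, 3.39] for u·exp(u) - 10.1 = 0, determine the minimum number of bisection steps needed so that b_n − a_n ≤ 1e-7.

Initial width b − a = 3.39 − 1.21 = 2.180000.
After n steps the width is (b−a)/2^n; need (b−a)/2^n ≤ 1e-7.
So n ≥ log₂(2.180000/1e-7) = log₂(21800000.0000) ≈ 24.3778.
Hence n = 25.

25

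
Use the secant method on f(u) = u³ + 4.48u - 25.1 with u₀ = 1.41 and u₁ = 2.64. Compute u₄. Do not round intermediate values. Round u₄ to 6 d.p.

f(u_0) = -15.979979, f(u_1) = 5.126944
u_2 = 2.640000 - (5.126944)·(2.640000 - 1.410000)/(5.126944 - (-15.979979)) = 2.341229; f(u_2) = -1.778196
u_3 = 2.341229 - (-1.778196)·(2.341229 - 2.640000)/(-1.778196 - (5.126944)) = 2.418168; f(u_3) = -0.126289
u_4 = 2.418168 - (-0.126289)·(2.418168 - 2.341229)/(-0.126289 - (-1.778196)) = 2.424050; f(u_4) = 0.003499

2.424050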